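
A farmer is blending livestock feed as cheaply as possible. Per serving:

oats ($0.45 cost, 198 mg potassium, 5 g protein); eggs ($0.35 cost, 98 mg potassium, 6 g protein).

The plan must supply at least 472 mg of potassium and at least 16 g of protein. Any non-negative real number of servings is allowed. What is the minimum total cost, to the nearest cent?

Check every corner: each single food scaled to meet both minima, and each pair solved so both constraints bind.
oats only: max(472/198, 16/5) = 3.2 servings → $1.44.
eggs only: max(472/98, 16/6) = 4.816 servings → $1.69.
oats + eggs with both tight: 1.811 servings and 1.158 servings → $1.22.
Cheapest feasible corner: $1.22.

$1.22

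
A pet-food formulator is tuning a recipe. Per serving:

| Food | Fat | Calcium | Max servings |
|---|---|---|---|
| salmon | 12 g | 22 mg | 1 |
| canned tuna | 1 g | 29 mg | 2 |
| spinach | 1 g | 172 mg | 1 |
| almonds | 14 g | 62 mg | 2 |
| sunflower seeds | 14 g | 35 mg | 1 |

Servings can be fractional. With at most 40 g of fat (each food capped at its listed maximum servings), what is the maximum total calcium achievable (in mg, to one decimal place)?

376.5 mg

Calcium per g fat: spinach 172, canned tuna 29, almonds 4.429, sunflower seeds 2.5, salmon 1.833.
Take 1 serving of spinach: uses 1 g fat, +172.0 mg calcium (running total 172.0 mg).
Take 2 servings of canned tuna: uses 2 g fat, +58.0 mg calcium (running total 230.0 mg).
Take 2 servings of almonds: uses 28 g fat, +124.0 mg calcium (running total 354.0 mg).
Take 0.6429 servings of sunflower seeds: uses 9 g fat, +22.5 mg calcium (running total 376.5 mg).
Greedy by best ratio exhausts the fat allowance optimally: 376.5 mg.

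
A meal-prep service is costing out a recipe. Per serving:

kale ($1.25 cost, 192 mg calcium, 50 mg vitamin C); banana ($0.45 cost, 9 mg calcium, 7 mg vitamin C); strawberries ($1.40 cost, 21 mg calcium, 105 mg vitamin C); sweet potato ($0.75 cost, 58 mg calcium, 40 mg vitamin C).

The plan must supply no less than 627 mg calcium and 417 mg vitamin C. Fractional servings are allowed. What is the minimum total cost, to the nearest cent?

Two binding constraints pin down two serving amounts, so the optimal mix uses at most two foods. The candidates are each food alone (scaled to the tighter of calcium/vitamin C) and each pair with both constraints tight.
kale only: max(627/192, 417/50) = 8.34 servings → $10.43.
banana only: max(627/9, 417/7) = 69.67 servings → $31.35.
strawberries only: max(627/21, 417/105) = 29.86 servings → $41.80.
sweet potato only: max(627/58, 417/40) = 10.81 servings → $8.11.
kale + banana with both tight: 0.7114 servings and 54.49 servings → $25.41.
kale + strawberries with both tight: 2.987 servings and 2.549 servings → $7.30.
kale + sweet potato with both tight: 0.187 servings and 10.19 servings → $7.88.
banana + strawberries: intersection lies outside the first quadrant.
banana + sweet potato with both targets exact would need a negative amount; discard.
strawberries + sweet potato: the both-tight solution has a negative serving — not a feasible corner.
So the least-cost plan costs $7.30.

$7.30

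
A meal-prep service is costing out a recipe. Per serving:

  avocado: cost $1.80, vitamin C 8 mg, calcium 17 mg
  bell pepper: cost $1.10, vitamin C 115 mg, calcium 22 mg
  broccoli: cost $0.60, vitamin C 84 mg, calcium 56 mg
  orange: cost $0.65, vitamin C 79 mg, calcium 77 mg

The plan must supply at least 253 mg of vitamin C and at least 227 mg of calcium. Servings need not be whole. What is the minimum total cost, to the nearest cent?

With two linear requirements the optimum uses one or two foods; enumerate the corners.
avocado only: max(253/8, 227/17) = 31.62 servings → $56.92.
bell pepper only: max(253/115, 227/22) = 10.32 servings → $11.35.
broccoli only: max(253/84, 227/56) = 4.054 servings → $2.43.
orange only: max(253/79, 227/77) = 3.203 servings → $2.08.
avocado + bell pepper with both tight: 11.55 servings and 1.397 servings → $22.32.
avocado + broccoli with both tight: 5 servings and 2.536 servings → $10.52.
avocado + orange with both targets exact would need a negative amount; discard.
bell pepper + broccoli: the both-tight solution has a negative serving — not a feasible corner.
bell pepper + orange with both tight: 0.2175 servings and 2.886 servings → $2.12.
broccoli + orange with both tight: 0.7573 servings and 2.397 servings → $2.01.
Cheapest feasible corner: $2.01.

$2.01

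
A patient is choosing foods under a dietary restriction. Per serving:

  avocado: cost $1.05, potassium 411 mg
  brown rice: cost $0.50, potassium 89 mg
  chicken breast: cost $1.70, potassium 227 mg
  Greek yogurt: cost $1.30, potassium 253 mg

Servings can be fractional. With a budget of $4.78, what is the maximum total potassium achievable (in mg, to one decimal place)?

1871.0 mg

Potassium per dollar: avocado 391.4, Greek yogurt 194.6, brown rice 178, chicken breast 133.5.
With no serving limits, spend the whole cost allowance on avocado: $4.78 / $1.05 × 411 mg = 1871.0 mg.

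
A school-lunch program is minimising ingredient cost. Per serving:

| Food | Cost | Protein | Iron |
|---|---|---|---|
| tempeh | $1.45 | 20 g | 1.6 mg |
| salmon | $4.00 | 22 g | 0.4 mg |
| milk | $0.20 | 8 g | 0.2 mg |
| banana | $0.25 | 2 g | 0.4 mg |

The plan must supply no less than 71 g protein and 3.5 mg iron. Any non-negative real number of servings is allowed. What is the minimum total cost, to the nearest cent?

Compare the cost at each extreme point of the feasible region.
tempeh only: max(71/20, 3.5/1.6) = 3.55 servings → $5.15.
salmon only: max(71/22, 3.5/0.4) = 8.75 servings → $35.00.
milk only: max(71/8, 3.5/0.2) = 17.5 servings → $3.50.
banana only: max(71/2, 3.5/0.4) = 35.5 servings → $8.88.
tempeh + salmon with both tight: 1.787 servings and 1.603 servings → $9.00.
tempeh + milk with both tight: 1.568 servings and 4.955 servings → $3.26.
tempeh + banana with both targets exact would need a negative amount; discard.
salmon + milk: intersection lies outside the first quadrant.
salmon + banana with both tight: 2.675 servings and 6.075 servings → $12.22.
milk + banana with both tight: 7.643 servings and 4.929 servings → $2.76.
The minimum over all feasible corners is $2.76.

$2.76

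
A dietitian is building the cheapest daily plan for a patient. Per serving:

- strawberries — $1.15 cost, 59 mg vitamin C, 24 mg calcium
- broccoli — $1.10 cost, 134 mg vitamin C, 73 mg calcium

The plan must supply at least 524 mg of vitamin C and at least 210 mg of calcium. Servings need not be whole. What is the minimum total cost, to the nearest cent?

strawberries only: max(524/59, 210/24) = 8.881 servings → $10.21.
broccoli only: max(524/134, 210/73) = 3.91 servings → $4.30.
strawberries + broccoli: the both-tight solution has a negative serving — not a feasible corner.
Cheapest feasible corner: $4.30.

$4.30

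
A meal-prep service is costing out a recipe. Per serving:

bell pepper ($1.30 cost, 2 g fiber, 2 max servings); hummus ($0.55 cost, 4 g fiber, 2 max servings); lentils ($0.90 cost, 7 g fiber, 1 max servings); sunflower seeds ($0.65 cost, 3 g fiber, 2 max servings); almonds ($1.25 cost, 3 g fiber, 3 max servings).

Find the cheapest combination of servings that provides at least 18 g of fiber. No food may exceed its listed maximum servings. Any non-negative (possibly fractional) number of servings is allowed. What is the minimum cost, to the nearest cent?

Cost per g of fiber: lentils $0.1286, hummus $0.1375, sunflower seeds $0.2167, almonds $0.4167, bell pepper $0.6500.
Take 1 serving of lentils: +7.0 g fiber for $0.90 (total $0.90, still need 11.0 g).
Take 2 servings of hummus: +8.0 g fiber for $1.10 (total $2.00, still need 3.0 g).
Take 1 serving of sunflower seeds: +3.0 g fiber for $0.65 (total $2.65, still need 0.0 g).
Filling from the cheapest source first is optimal under one linear minimum: $2.65.

$2.65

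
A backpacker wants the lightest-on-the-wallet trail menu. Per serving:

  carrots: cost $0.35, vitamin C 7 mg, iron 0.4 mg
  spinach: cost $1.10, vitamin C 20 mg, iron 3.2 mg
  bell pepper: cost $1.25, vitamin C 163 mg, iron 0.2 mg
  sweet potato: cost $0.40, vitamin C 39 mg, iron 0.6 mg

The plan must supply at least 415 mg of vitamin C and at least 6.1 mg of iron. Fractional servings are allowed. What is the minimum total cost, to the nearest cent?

$4.20

A basic optimal solution has at most two foods positive. Try each food alone and each pair with both targets met exactly.
carrots only: max(415/7, 6.1/0.4) = 59.29 servings → $20.75.
spinach only: max(415/20, 6.1/3.2) = 20.75 servings → $22.82.
bell pepper only: max(415/163, 6.1/0.2) = 30.5 servings → $38.12.
sweet potato only: max(415/39, 6.1/0.6) = 10.64 servings → $4.26.
carrots + spinach: the both-tight solution has a negative serving — not a feasible corner.
carrots + bell pepper with both tight: 14.28 servings and 1.933 servings → $7.42.
carrots + sweet potato with both targets exact would need a negative amount; discard.
spinach + bell pepper with both tight: 1.761 servings and 2.33 servings → $4.85.
spinach + sweet potato: intersection lies outside the first quadrant.
bell pepper + sweet potato with both tight: 0.1233 servings and 10.13 servings → $4.20.
The minimum over all feasible corners is $4.20.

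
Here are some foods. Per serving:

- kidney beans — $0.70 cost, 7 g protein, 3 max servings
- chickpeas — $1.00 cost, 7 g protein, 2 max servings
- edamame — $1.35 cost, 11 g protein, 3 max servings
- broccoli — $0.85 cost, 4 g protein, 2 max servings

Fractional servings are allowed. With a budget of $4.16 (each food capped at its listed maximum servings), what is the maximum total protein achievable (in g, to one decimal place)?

37.8 g

Protein per dollar: kidney beans 10, edamame 8.148, chickpeas 7, broccoli 4.706.
Take 3 servings of kidney beans: spends $2.10, +21.0 g protein (running total 21.0 g).
Take 1.526 servings of edamame: spends $2.06, +16.8 g protein (running total 37.8 g).
Greedy by best ratio exhausts the cost allowance optimally: 37.8 g.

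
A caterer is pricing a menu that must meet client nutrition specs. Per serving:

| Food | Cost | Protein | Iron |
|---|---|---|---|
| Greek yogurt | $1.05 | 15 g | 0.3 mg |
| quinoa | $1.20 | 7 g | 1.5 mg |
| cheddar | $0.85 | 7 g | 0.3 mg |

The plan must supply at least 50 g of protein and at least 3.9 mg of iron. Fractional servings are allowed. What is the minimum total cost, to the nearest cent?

$5.01

A basic optimal solution has at most two foods positive. Try each food alone and each pair with both targets met exactly.
Greek yogurt only: max(50/15, 3.9/0.3) = 13 servings → $13.65.
quinoa only: max(50/7, 3.9/1.5) = 7.143 servings → $8.57.
cheddar only: max(50/7, 3.9/0.3) = 13 servings → $11.05.
Greek yogurt + quinoa with both tight: 2.338 servings and 2.132 servings → $5.01.
Greek yogurt + cheddar: intersection lies outside the first quadrant.
quinoa + cheddar with both tight: 1.464 servings and 5.679 servings → $6.58.
The minimum over all feasible corners is $5.01.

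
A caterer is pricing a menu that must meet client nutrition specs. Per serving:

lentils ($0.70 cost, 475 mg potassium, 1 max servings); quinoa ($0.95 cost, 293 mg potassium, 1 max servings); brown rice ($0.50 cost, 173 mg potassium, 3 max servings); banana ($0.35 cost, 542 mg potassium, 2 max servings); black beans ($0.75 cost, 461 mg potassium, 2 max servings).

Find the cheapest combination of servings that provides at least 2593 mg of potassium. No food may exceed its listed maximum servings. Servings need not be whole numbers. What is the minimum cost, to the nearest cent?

$3.22

Cost per mg of potassium: banana $0.0006, lentils $0.0015, black beans $0.0016, brown rice $0.0029, quinoa $0.0032.
Take 2 servings of banana: +1084.0 mg potassium for $0.70 (total $0.70, still need 1509.0 mg).
Take 1 serving of lentils: +475.0 mg potassium for $0.70 (total $1.40, still need 1034.0 mg).
Take 2 servings of black beans: +922.0 mg potassium for $1.50 (total $2.90, still need 112.0 mg).
Take 0.6474 servings of brown rice: +112.0 mg potassium for $0.32 (total $3.22, still need 0.0 mg).
Greedy by cheapest-per-mg is optimal for a single linear constraint, so the minimum cost is $3.22.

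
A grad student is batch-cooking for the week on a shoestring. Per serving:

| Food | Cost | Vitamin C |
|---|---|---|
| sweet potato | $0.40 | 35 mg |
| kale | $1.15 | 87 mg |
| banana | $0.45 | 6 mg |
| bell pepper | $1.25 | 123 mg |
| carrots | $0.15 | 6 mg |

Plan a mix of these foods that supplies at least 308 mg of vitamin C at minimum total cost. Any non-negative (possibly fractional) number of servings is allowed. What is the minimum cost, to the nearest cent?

Cost per mg of vitamin C: bell pepper $0.0102, sweet potato $0.0114, kale $0.0132, carrots $0.0250, banana $0.0750.
With no serving limits, use only bell pepper: 308 mg / 123 mg = 2.504 servings × $1.25 = $3.13.

$3.13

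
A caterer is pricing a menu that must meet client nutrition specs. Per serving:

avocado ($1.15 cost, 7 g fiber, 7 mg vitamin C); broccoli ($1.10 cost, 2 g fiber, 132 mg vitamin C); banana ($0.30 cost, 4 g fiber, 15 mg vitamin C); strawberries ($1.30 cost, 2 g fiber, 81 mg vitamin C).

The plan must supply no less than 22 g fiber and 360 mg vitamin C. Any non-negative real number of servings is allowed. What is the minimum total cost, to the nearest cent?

$3.77

avocado only: max(22/7, 360/7) = 51.43 servings → $59.14.
broccoli only: max(22/2, 360/132) = 11 servings → $12.10.
banana only: max(22/4, 360/15) = 24 servings → $7.20.
strawberries only: max(22/2, 360/81) = 11 servings → $14.30.
avocado + broccoli with both tight: 2.4 servings and 2.6 servings → $5.62.
avocado + banana: intersection lies outside the first quadrant.
avocado + strawberries with both tight: 1.92 servings and 4.278 servings → $7.77.
broccoli + banana with both tight: 2.229 servings and 4.386 servings → $3.77.
broccoli + strawberries: the both-tight solution has a negative serving — not a feasible corner.
banana + strawberries with both tight: 3.612 servings and 3.776 servings → $5.99.
The minimum over all feasible corners is $3.77.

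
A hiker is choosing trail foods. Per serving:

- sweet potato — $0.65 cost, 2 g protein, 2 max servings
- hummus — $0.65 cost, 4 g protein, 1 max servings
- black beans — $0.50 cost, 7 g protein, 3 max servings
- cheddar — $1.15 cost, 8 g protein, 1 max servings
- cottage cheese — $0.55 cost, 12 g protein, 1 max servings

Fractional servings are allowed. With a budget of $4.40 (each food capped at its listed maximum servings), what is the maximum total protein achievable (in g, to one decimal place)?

46.7 g

Protein per dollar: cottage cheese 21.82, black beans 14, cheddar 6.957, hummus 6.154, sweet potato 3.077.
Take 1 serving of cottage cheese: spends $0.55, +12.0 g protein (running total 12.0 g).
Take 3 servings of black beans: spends $1.50, +21.0 g protein (running total 33.0 g).
Take 1 serving of cheddar: spends $1.15, +8.0 g protein (running total 41.0 g).
Take 1 serving of hummus: spends $0.65, +4.0 g protein (running total 45.0 g).
Take 0.8462 servings of sweet potato: spends $0.55, +1.7 g protein (running total 46.7 g).
Filling greedily by protein-per-dollar is optimal for one linear limit, giving 46.7 g.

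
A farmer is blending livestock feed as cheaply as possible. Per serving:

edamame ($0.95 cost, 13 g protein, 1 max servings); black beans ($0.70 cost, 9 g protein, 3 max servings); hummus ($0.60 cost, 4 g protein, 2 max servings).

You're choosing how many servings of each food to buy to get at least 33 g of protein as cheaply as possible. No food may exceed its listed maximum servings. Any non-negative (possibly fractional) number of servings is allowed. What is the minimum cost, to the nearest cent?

$2.51

Cost per g of protein: edamame $0.0731, black beans $0.0778, hummus $0.1500.
Take 1 serving of edamame: +13.0 g protein for $0.95 (total $0.95, still need 20.0 g).
Take 2.222 servings of black beans: +20.0 g protein for $1.56 (total $2.51, still need 0.0 g).
Greedy by cheapest-per-g is optimal for a single linear constraint, so the minimum cost is $2.51.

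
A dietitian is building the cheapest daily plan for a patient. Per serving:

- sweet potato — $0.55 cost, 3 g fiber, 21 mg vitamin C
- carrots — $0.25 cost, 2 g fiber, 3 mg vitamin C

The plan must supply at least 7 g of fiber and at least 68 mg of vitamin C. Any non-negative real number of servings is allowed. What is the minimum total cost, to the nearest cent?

$1.78

An LP optimum is at a vertex; with two nutrient constraints at most two foods are used. Check each candidate.
sweet potato only: max(7/3, 68/21) = 3.238 servings → $1.78.
carrots only: max(7/2, 68/3) = 22.67 servings → $5.67.
sweet potato + carrots with both targets exact would need a negative amount; discard.
Cheapest feasible corner: $1.78.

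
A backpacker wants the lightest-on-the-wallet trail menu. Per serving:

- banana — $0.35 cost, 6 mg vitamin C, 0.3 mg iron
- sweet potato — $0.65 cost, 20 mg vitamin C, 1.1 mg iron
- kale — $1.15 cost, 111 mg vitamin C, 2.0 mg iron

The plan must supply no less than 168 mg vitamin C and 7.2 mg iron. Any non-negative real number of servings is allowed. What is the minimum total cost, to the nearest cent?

$4.14

This is a tiny linear program; its minimum lies at a vertex of the feasible set. List the vertices and price them.
banana only: max(168/6, 7.2/0.3) = 28 servings → $9.80.
sweet potato only: max(168/20, 7.2/1.1) = 8.4 servings → $5.46.
kale only: max(168/111, 7.2/2.0) = 3.6 servings → $4.14.
banana + sweet potato: the both-tight solution has a negative serving — not a feasible corner.
banana + kale with both tight: 21.75 servings and 0.338 servings → $8.00.
sweet potato + kale with both tight: 5.642 servings and 0.497 servings → $4.24.
Cheapest feasible corner: $4.14.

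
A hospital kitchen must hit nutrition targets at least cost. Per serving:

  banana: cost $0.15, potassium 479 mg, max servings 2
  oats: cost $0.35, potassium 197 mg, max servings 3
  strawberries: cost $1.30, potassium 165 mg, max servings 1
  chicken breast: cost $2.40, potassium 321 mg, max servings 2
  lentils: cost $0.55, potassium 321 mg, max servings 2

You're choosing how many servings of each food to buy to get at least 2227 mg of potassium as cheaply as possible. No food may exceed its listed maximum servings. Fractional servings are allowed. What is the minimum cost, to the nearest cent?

Cost per mg of potassium: banana $0.0003, lentils $0.0017, oats $0.0018, chicken breast $0.0075, strawberries $0.0079.
Take 2 servings of banana: +958.0 mg potassium for $0.30 (total $0.30, still need 1269.0 mg).
Take 2 servings of lentils: +642.0 mg potassium for $1.10 (total $1.40, still need 627.0 mg).
Take 3 servings of oats: +591.0 mg potassium for $1.05 (total $2.45, still need 36.0 mg).
Take 0.1121 servings of chicken breast: +36.0 mg potassium for $0.27 (total $2.72, still need 0.0 mg).
Filling from the cheapest source first is optimal under one linear minimum: $2.72.

$2.72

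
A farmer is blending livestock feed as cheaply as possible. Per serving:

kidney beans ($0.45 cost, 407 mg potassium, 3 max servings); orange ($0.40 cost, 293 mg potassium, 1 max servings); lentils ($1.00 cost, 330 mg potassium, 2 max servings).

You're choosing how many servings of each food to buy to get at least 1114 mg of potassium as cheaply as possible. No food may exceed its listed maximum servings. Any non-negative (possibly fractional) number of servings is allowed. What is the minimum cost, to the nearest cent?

Cost per mg of potassium: kidney beans $0.0011, orange $0.0014, lentils $0.0030.
Take 2.737 servings of kidney beans: +1114.0 mg potassium for $1.23 (total $1.23, still need 0.0 mg).
Filling from the cheapest source first is optimal under one linear minimum: $1.23.

$1.23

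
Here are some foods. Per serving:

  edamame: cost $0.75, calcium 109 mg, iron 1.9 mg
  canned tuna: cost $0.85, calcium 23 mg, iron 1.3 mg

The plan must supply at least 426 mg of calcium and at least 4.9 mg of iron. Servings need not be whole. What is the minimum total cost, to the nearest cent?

$2.93

This is a tiny linear program; its minimum lies at a vertex of the feasible set. List the vertices and price them.
edamame only: max(426/109, 4.9/1.9) = 3.908 servings → $2.93.
canned tuna only: max(426/23, 4.9/1.3) = 18.52 servings → $15.74.
edamame + canned tuna: the both-tight solution has a negative serving — not a feasible corner.
So the least-cost plan costs $2.93.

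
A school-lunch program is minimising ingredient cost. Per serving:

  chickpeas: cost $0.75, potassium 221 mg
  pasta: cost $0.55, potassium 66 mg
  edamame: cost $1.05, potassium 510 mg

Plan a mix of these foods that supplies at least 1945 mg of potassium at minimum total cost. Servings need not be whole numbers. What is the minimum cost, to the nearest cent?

Cost per mg of potassium: edamame $0.0021, chickpeas $0.0034, pasta $0.0083.
With no serving limits, use only edamame: 1945 mg / 510 mg = 3.814 servings × $1.05 = $4.00.

$4.00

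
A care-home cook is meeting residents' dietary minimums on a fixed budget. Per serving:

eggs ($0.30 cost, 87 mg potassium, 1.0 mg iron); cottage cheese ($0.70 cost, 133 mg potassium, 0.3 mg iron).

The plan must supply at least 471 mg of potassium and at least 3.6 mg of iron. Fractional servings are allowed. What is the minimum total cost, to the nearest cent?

This is a tiny linear program; its minimum lies at a vertex of the feasible set. List the vertices and price them.
eggs only: max(471/87, 3.6/1.0) = 5.414 servings → $1.62.
cottage cheese only: max(471/133, 3.6/0.3) = 12 servings → $8.40.
eggs + cottage cheese with both tight: 3.157 servings and 1.476 servings → $1.98.
So the least-cost plan costs $1.62.

$1.62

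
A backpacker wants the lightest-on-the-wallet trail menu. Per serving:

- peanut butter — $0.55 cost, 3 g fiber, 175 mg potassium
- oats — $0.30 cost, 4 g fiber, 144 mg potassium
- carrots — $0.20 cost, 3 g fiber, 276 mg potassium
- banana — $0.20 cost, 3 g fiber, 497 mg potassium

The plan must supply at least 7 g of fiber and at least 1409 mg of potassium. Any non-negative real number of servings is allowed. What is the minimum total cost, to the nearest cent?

This is a tiny linear program; its minimum lies at a vertex of the feasible set. List the vertices and price them.
peanut butter only: max(7/3, 1409/175) = 8.051 servings → $4.43.
oats only: max(7/4, 1409/144) = 9.785 servings → $2.94.
carrots only: max(7/3, 1409/276) = 5.105 servings → $1.02.
banana only: max(7/3, 1409/497) = 2.835 servings → $0.57.
peanut butter + oats: the both-tight solution has a negative serving — not a feasible corner.
peanut butter + carrots: the both-tight solution has a negative serving — not a feasible corner.
peanut butter + banana with both targets exact would need a negative amount; discard.
oats + carrots: the both-tight solution has a negative serving — not a feasible corner.
oats + banana: the both-tight solution has a negative serving — not a feasible corner.
carrots + banana: intersection lies outside the first quadrant.
So the least-cost plan costs $0.57.

$0.57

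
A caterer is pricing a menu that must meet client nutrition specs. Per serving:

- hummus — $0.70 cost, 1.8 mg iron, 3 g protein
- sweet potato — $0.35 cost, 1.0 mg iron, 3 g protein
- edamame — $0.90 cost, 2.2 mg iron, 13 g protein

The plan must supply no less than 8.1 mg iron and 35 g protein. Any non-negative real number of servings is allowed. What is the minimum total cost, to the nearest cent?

$3.05

Two binding constraints pin down two serving amounts, so the optimal mix uses at most two foods. The candidates are each food alone (scaled to the tighter of iron/protein) and each pair with both constraints tight.
hummus only: max(8.1/1.8, 35/3) = 11.67 servings → $8.17.
sweet potato only: max(8.1/1.0, 35/3) = 11.67 servings → $4.08.
edamame only: max(8.1/2.2, 35/13) = 3.682 servings → $3.31.
hummus + sweet potato with both targets exact would need a negative amount; discard.
hummus + edamame with both tight: 1.685 servings and 2.304 servings → $3.25.
sweet potato + edamame with both tight: 4.422 servings and 1.672 servings → $3.05.
Cheapest feasible corner: $3.05.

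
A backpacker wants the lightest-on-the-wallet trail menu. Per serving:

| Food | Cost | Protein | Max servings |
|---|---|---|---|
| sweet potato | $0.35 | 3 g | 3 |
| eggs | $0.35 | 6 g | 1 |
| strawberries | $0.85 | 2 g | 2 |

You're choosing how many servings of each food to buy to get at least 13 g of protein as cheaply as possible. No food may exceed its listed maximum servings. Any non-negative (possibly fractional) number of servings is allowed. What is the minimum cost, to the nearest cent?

$1.17

Cost per g of protein: eggs $0.0583, sweet potato $0.1167, strawberries $0.4250.
Take 1 serving of eggs: +6.0 g protein for $0.35 (total $0.35, still need 7.0 g).
Take 2.333 servings of sweet potato: +7.0 g protein for $0.82 (total $1.17, still need 0.0 g).
Greedy by cheapest-per-g is optimal for a single linear constraint, so the minimum cost is $1.17.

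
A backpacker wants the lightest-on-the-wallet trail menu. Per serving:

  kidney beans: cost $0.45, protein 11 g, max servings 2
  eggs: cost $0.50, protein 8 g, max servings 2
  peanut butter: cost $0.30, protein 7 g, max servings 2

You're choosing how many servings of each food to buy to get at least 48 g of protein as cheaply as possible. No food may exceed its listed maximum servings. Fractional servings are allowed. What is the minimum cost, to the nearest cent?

$2.25

Cost per g of protein: kidney beans $0.0409, peanut butter $0.0429, eggs $0.0625.
Take 2 servings of kidney beans: +22.0 g protein for $0.90 (total $0.90, still need 26.0 g).
Take 2 servings of peanut butter: +14.0 g protein for $0.60 (total $1.50, still need 12.0 g).
Take 1.5 servings of eggs: +12.0 g protein for $0.75 (total $2.25, still need 0.0 g).
Filling from the cheapest source first is optimal under one linear minimum: $2.25.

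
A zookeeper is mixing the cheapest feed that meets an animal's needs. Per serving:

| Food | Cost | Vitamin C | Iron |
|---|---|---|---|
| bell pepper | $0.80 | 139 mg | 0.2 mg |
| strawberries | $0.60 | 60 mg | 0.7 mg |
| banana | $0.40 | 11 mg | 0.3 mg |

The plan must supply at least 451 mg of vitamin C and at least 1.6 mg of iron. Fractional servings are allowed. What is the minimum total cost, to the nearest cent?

$2.99

bell pepper only: max(451/139, 1.6/0.2) = 8 servings → $6.40.
strawberries only: max(451/60, 1.6/0.7) = 7.517 servings → $4.51.
banana only: max(451/11, 1.6/0.3) = 41 servings → $16.40.
bell pepper + strawberries with both tight: 2.576 servings and 1.55 servings → $2.99.
bell pepper + banana with both tight: 2.98 servings and 3.347 servings → $3.72.
strawberries + banana: the both-tight solution has a negative serving — not a feasible corner.
So the least-cost plan costs $2.99.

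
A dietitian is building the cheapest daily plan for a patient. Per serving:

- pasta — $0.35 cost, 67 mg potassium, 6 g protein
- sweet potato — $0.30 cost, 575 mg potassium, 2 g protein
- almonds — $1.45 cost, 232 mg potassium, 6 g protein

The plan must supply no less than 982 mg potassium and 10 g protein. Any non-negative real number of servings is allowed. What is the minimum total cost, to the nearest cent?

This is a tiny linear program; its minimum lies at a vertex of the feasible set. List the vertices and price them.
pasta only: max(982/67, 10/6) = 14.66 servings → $5.13.
sweet potato only: max(982/575, 10/2) = 5 servings → $1.50.
almonds only: max(982/232, 10/6) = 4.233 servings → $6.14.
pasta + sweet potato with both tight: 1.142 servings and 1.575 servings → $0.87.
pasta + almonds with both targets exact would need a negative amount; discard.
sweet potato + almonds with both tight: 1.196 servings and 1.268 servings → $2.20.
So the least-cost plan costs $0.87.

$0.87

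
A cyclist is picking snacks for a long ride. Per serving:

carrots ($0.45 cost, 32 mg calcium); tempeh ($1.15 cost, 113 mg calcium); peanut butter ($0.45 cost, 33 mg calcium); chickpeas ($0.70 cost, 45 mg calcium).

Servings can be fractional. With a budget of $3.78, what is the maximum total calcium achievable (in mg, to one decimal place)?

371.4 mg

Calcium per dollar: tempeh 98.26, peanut butter 73.33, carrots 71.11, chickpeas 64.29.
With no serving limits, spend the whole cost allowance on tempeh: $3.78 / $1.15 × 113 mg = 371.4 mg.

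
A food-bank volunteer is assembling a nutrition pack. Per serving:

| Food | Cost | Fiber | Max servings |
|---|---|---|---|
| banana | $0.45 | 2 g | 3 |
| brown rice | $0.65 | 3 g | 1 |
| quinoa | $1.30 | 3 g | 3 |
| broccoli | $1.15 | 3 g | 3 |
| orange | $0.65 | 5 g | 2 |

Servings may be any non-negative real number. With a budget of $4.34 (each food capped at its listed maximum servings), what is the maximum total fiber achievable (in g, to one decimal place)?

21.7 g

Fiber per dollar: orange 7.692, brown rice 4.615, banana 4.444, broccoli 2.609, quinoa 2.308.
Take 2 servings of orange: spends $1.30, +10.0 g fiber (running total 10.0 g).
Take 1 serving of brown rice: spends $0.65, +3.0 g fiber (running total 13.0 g).
Take 3 servings of banana: spends $1.35, +6.0 g fiber (running total 19.0 g).
Take 0.9043 servings of broccoli: spends $1.04, +2.7 g fiber (running total 21.7 g).
Greedy by best ratio exhausts the cost allowance optimally: 21.7 g.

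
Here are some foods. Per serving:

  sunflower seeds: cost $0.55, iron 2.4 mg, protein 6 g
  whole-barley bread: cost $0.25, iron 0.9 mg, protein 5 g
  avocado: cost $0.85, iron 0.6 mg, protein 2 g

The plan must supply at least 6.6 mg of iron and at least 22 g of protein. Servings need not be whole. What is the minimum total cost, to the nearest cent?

For a min-cost LP with two ≥-constraints, a basic feasible solution has at most two positive variables.
sunflower seeds only: max(6.6/2.4, 22/6) = 3.667 servings → $2.02.
whole-barley bread only: max(6.6/0.9, 22/5) = 7.333 servings → $1.83.
avocado only: max(6.6/0.6, 22/2) = 11 servings → $9.35.
sunflower seeds + whole-barley bread with both tight: 2 servings and 2 servings → $1.60.
sunflower seeds + avocado with both tight: 0 servings and 11 servings → $9.35.
whole-barley bread + avocado with both tight: 0 servings and 11 servings → $9.35.
The minimum over all feasible corners is $1.60.

$1.60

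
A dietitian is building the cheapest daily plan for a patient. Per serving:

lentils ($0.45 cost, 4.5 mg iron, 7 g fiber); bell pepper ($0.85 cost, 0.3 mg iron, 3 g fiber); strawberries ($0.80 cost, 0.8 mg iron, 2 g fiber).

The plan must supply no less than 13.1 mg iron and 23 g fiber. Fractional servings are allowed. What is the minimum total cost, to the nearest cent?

$1.48

With two linear requirements the optimum uses one or two foods; enumerate the corners.
lentils only: max(13.1/4.5, 23/7) = 3.286 servings → $1.48.
bell pepper only: max(13.1/0.3, 23/3) = 43.67 servings → $37.12.
strawberries only: max(13.1/0.8, 23/2) = 16.38 servings → $13.10.
lentils + bell pepper with both tight: 2.842 servings and 1.035 servings → $2.16.
lentils + strawberries with both tight: 2.294 servings and 3.471 servings → $3.81.
bell pepper + strawberries with both targets exact would need a negative amount; discard.
Cheapest feasible corner: $1.48.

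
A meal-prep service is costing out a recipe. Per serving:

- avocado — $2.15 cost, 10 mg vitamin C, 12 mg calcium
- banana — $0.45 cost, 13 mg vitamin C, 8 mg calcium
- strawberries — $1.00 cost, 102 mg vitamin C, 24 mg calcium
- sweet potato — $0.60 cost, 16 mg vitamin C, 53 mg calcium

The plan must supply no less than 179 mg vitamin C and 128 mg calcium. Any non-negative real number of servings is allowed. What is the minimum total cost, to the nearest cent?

Two binding constraints pin down two serving amounts, so the optimal mix uses at most two foods. The candidates are each food alone (scaled to the tighter of vitamin C/calcium) and each pair with both constraints tight.
avocado only: max(179/10, 128/12) = 17.9 servings → $38.48.
banana only: max(179/13, 128/8) = 16 servings → $7.20.
strawberries only: max(179/102, 128/24) = 5.333 servings → $5.33.
sweet potato only: max(179/16, 128/53) = 11.19 servings → $6.71.
avocado + banana with both tight: 3.053 servings and 11.42 servings → $11.70.
avocado + strawberries with both tight: 8.902 servings and 0.8821 servings → $20.02.
avocado + sweet potato with both targets exact would need a negative amount; discard.
banana + strawberries: the both-tight solution has a negative serving — not a feasible corner.
banana + sweet potato with both tight: 13.26 servings and 0.4135 servings → $6.22.
strawberries + sweet potato with both tight: 1.481 servings and 1.744 servings → $2.53.
The minimum over all feasible corners is $2.53.

$2.53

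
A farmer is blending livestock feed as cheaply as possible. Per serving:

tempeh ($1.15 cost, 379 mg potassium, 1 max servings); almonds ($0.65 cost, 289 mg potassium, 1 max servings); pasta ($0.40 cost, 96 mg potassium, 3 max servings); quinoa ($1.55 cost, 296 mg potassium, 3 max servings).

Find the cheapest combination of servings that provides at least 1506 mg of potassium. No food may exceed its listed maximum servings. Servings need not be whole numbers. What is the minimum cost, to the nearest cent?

Cost per mg of potassium: almonds $0.0022, tempeh $0.0030, pasta $0.0042, quinoa $0.0052.
Take 1 serving of almonds: +289.0 mg potassium for $0.65 (total $0.65, still need 1217.0 mg).
Take 1 serving of tempeh: +379.0 mg potassium for $1.15 (total $1.80, still need 838.0 mg).
Take 3 servings of pasta: +288.0 mg potassium for $1.20 (total $3.00, still need 550.0 mg).
Take 1.858 servings of quinoa: +550.0 mg potassium for $2.88 (total $5.88, still need 0.0 mg).
Greedy by cheapest-per-mg is optimal for a single linear constraint, so the minimum cost is $5.88.

$5.88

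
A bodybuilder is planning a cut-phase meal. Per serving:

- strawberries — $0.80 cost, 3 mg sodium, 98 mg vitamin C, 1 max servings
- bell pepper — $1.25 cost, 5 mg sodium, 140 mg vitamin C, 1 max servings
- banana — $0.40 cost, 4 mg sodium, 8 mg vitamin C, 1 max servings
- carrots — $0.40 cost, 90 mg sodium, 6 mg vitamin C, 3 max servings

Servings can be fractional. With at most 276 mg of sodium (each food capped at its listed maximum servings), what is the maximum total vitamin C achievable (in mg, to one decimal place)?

Vitamin C per mg sodium: strawberries 32.67, bell pepper 28, banana 2, carrots 0.06667.
Take 1 serving of strawberries: uses 3 mg sodium, +98.0 mg vitamin C (running total 98.0 mg).
Take 1 serving of bell pepper: uses 5 mg sodium, +140.0 mg vitamin C (running total 238.0 mg).
Take 1 serving of banana: uses 4 mg sodium, +8.0 mg vitamin C (running total 246.0 mg).
Take 2.933 servings of carrots: uses 264 mg sodium, +17.6 mg vitamin C (running total 263.6 mg).
Greedy by best ratio exhausts the sodium allowance optimally: 263.6 mg.

263.6 mg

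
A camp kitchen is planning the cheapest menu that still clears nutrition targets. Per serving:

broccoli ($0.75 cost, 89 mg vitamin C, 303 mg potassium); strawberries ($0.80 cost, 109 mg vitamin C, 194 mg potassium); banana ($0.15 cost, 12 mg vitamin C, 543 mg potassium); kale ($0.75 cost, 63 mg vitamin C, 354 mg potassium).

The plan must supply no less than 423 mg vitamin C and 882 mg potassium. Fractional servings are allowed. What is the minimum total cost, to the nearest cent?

With two linear requirements the optimum uses one or two foods; enumerate the corners.
broccoli only: max(423/89, 882/303) = 4.753 servings → $3.56.
strawberries only: max(423/109, 882/194) = 4.546 servings → $3.64.
banana only: max(423/12, 882/543) = 35.25 servings → $5.29.
kale only: max(423/63, 882/354) = 6.714 servings → $5.04.
broccoli + strawberries with both tight: 0.8931 servings and 3.152 servings → $3.19.
broccoli + banana with both targets exact would need a negative amount; discard.
broccoli + kale: the both-tight solution has a negative serving — not a feasible corner.
strawberries + banana with both tight: 3.853 servings and 0.2476 servings → $3.12.
strawberries + kale with both tight: 3.572 servings and 0.5339 servings → $3.26.
banana + kale: intersection lies outside the first quadrant.
Cheapest feasible corner: $3.12.

$3.12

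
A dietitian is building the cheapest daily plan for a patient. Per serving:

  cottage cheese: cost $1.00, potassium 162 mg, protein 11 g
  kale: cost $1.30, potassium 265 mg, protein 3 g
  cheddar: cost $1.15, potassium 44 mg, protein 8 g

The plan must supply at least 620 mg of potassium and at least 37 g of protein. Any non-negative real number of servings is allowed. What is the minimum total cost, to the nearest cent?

$3.71

Compare the cost at each extreme point of the feasible region.
cottage cheese only: max(620/162, 37/11) = 3.827 servings → $3.83.
kale only: max(620/265, 37/3) = 12.33 servings → $16.03.
cheddar only: max(620/44, 37/8) = 14.09 servings → $16.20.
cottage cheese + kale with both tight: 3.271 servings and 0.3401 servings → $3.71.
cottage cheese + cheddar: intersection lies outside the first quadrant.
kale + cheddar with both tight: 1.676 servings and 3.996 servings → $6.77.
So the least-cost plan costs $3.71.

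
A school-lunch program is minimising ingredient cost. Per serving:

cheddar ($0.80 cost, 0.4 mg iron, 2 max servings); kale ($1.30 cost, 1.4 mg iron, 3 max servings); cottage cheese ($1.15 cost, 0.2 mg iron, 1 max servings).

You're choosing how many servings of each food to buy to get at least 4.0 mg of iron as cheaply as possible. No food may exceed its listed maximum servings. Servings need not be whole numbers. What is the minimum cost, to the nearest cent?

Cost per mg of iron: kale $0.9286, cheddar $2.0000, cottage cheese $5.7500.
Take 2.857 servings of kale: +4.0 mg iron for $3.71 (total $3.71, still need 0.0 mg).
Greedy by cheapest-per-mg is optimal for a single linear constraint, so the minimum cost is $3.71.

$3.71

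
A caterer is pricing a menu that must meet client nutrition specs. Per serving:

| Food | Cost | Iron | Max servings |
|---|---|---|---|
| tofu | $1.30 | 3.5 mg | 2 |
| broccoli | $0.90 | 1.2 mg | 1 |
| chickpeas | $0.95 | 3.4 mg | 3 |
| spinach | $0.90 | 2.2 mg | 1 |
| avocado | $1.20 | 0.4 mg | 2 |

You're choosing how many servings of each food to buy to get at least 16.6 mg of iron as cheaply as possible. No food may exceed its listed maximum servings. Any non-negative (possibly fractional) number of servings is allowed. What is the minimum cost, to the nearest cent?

$5.23

Cost per mg of iron: chickpeas $0.2794, tofu $0.3714, spinach $0.4091, broccoli $0.7500, avocado $3.0000.
Take 3 servings of chickpeas: +10.2 mg iron for $2.85 (total $2.85, still need 6.4 mg).
Take 1.829 servings of tofu: +6.4 mg iron for $2.38 (total $5.23, still need 0.0 mg).
Greedy by cheapest-per-mg is optimal for a single linear constraint, so the minimum cost is $5.23.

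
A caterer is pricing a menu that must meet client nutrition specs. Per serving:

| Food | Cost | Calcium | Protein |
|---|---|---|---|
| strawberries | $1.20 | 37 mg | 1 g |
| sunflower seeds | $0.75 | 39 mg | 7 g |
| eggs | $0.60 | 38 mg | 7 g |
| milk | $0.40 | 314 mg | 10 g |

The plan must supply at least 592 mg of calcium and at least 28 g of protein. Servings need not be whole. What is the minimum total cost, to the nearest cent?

A basic optimal solution has at most two foods positive. Try each food alone and each pair with both targets met exactly.
strawberries only: max(592/37, 28/1) = 28 servings → $33.60.
sunflower seeds only: max(592/39, 28/7) = 15.18 servings → $11.38.
eggs only: max(592/38, 28/7) = 15.58 servings → $9.35.
milk only: max(592/314, 28/10) = 2.8 servings → $1.12.
strawberries + sunflower seeds with both tight: 13.87 servings and 2.018 servings → $18.16.
strawberries + eggs with both tight: 13.94 servings and 2.009 servings → $17.93.
strawberries + milk: intersection lies outside the first quadrant.
sunflower seeds + eggs with both targets exact would need a negative amount; discard.
sunflower seeds + milk with both tight: 1.588 servings and 1.688 servings → $1.87.
eggs + milk with both tight: 1.58 servings and 1.694 servings → $1.63.
Cheapest feasible corner: $1.12.

$1.12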